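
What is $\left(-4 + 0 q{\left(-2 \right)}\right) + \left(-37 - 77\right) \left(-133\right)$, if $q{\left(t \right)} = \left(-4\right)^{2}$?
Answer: $15158$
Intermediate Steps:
$q{\left(t \right)} = 16$
$\left(-4 + 0 q{\left(-2 \right)}\right) + \left(-37 - 77\right) \left(-133\right) = \left(-4 + 0 \cdot 16\right) + \left(-37 - 77\right) \left(-133\right) = \left(-4 + 0\right) + \left(-37 - 77\right) \left(-133\right) = -4 - -15162 = -4 + 15162 = 15158$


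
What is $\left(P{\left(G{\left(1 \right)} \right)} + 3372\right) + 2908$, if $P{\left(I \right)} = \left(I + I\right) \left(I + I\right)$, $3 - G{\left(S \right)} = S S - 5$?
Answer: $6476$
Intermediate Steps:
$G{\left(S \right)} = 8 - S^{2}$ ($G{\left(S \right)} = 3 - \left(S S - 5\right) = 3 - \left(S^{2} - 5\right) = 3 - \left(-5 + S^{2}\right) = 8 - S^{2}$)
$P{\left(I \right)} = 4 I^{2}$ ($P{\left(I \right)} = 2 I 2 I = 4 I^{2}$)
$\left(P{\left(G{\left(1 \right)} \right)} + 3372\right) + 2908 = \left(4 \left(8 - 1^{2}\right)^{2} + 3372\right) + 2908 = \left(4 \left(8 - 1\right)^{2} + 3372\right) + 2908 = \left(4 \cdot 7^{2} + 3372\right) + 2908 = \left(4 \cdot 49 + 3372\right) + 2908 = \left(196 + 3372\right) + 2908 = 3568 + 2908 = 6476$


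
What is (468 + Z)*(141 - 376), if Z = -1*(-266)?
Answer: -172490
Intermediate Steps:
Z = 266
(468 + Z)*(141 - 376) = (468 + 266)*(141 - 376) = 734*(-235) = -172490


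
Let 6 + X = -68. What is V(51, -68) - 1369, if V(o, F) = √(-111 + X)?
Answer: -1369 + I*√185 ≈ -1369.0 + 13.601*I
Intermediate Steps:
X = -74 (X = -6 - 68 = -74)
V(o, F) = I*√185 (V(o, F) = √(-111 - 74) = √(-185) = I*√185)
V(51, -68) - 1369 = I*√185 - 1369 = -1369 + I*√185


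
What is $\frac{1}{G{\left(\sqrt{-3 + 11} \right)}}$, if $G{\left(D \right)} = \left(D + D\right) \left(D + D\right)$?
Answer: $\frac{1}{32} \approx 0.03125$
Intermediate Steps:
$G{\left(D \right)} = 4 D^{2}$ ($G{\left(D \right)} = 2 D 2 D = 4 D^{2}$)
$\frac{1}{G{\left(\sqrt{-3 + 11} \right)}} = \frac{1}{4 \left(\sqrt{-3 + 11}\right)^{2}} = \frac{1}{4 \left(\sqrt{8}\right)^{2}} = \frac{1}{4 \left(2 \sqrt{2}\right)^{2}} = \frac{1}{4 \cdot 8} = \frac{1}{32}$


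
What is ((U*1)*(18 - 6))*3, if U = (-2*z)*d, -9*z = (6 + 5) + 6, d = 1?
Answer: 136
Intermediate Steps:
z = -17/9 (z = -((6 + 5) + 6)/9 = -(11 + 6)/9 = -⅑*17 = -17/9 ≈ -1.8889)
U = 34/9 (U = -2*(-17/9)*1 = (34/9)*1 = 34/9 ≈ 3.7778)
((U*1)*(18 - 6))*3 = (((34/9)*1)*(18 - 6))*3 = ((34/9)*12)*3 = (136/3)*3 = 136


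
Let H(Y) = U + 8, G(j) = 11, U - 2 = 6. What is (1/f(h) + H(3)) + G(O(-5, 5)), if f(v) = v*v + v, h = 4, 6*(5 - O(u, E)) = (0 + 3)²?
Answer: 541/20 ≈ 27.050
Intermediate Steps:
U = 8 (U = 2 + 6 = 8)
O(u, E) = 7/2 (O(u, E) = 5 - (0 + 3)²/6 = 5 - ⅙*3² = 5 - ⅙*9 = 5 - 3/2 = 7/2)
f(v) = v + v² (f(v) = v² + v = v + v²)
H(Y) = 16 (H(Y) = 8 + 8 = 16)
(1/f(h) + H(3)) + G(O(-5, 5)) = (1/(4*(1 + 4)) + 16) + 11 = (1/(4*5) + 16) + 11 = (1/20 + 16) + 11 = 321/20 + 11 = 541/20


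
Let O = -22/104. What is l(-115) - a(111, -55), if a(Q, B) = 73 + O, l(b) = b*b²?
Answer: -79089285/52 ≈ -1.5209e+6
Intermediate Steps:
O = -11/52 (O = -22*1/104 = -11/52 ≈ -0.21154)
l(b) = b³
a(Q, B) = 3785/52 (a(Q, B) = 73 - 11/52 = 3785/52)
l(-115) - a(111, -55) = (-115)³ - 1*3785/52 = -1520875 - 3785/52 = -79089285/52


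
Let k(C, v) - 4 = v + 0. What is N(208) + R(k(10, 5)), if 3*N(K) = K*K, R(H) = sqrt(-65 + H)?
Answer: 43264/3 + 2*I*sqrt(14) ≈ 14421.0 + 7.4833*I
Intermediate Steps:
k(C, v) = 4 + v (k(C, v) = 4 + (v + 0) = 4 + v)
N(K) = K**2/3 (N(K) = (K*K)/3 = K**2/3)
N(208) + R(k(10, 5)) = (1/3)*208**2 + sqrt(-65 + (4 + 5)) = (1/3)*43264 + sqrt(-65 + 9) = 43264/3 + sqrt(-56) = 43264/3 + 2*I*sqrt(14)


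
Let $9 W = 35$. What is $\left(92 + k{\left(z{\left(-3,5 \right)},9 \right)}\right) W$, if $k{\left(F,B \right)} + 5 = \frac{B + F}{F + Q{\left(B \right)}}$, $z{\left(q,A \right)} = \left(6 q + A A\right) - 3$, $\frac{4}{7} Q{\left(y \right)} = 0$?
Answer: $\frac{12635}{36} \approx 350.97$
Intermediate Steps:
$W = \frac{35}{9}$ ($W = \frac{1}{9} \cdot 35 = \frac{35}{9} \approx 3.8889$)
$Q{\left(y \right)} = 0$ ($Q{\left(y \right)} = \frac{7}{4} \cdot 0 = 0$)
$z{\left(q,A \right)} = -3 + A^{2} + 6 q$ ($z{\left(q,A \right)} = \left(6 q + A^{2}\right) - 3 = \left(A^{2} + 6 q\right) - 3 = -3 + A^{2} + 6 q$)
$k{\left(F,B \right)} = -5 + \frac{B + F}{F}$ ($k{\left(F,B \right)} = -5 + \frac{B + F}{F + 0} = -5 + \frac{B + F}{F}$)
$\left(92 + k{\left(z{\left(-3,5 \right)},9 \right)}\right) W = \left(92 - \left(4 - \frac{9}{-3 + 5^{2} + 6 \left(-3\right)}\right)\right) \frac{35}{9} = \left(92 - \left(4 - \frac{9}{-3 + 25 - 18}\right)\right) \frac{35}{9} = \left(92 - \left(4 - \frac{9}{4}\right)\right) \frac{35}{9} = \left(92 + \left(-4 + 9 \cdot \frac{1}{4}\right)\right) \frac{35}{9} = \left(92 + \left(-4 + \frac{9}{4}\right)\right) \frac{35}{9} = \left(92 - \frac{7}{4}\right) \frac{35}{9} = \frac{361}{4} \cdot \frac{35}{9} = \frac{12635}{36}$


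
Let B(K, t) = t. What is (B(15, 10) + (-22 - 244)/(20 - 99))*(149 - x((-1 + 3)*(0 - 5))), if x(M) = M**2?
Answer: 51744/79 ≈ 654.99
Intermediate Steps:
(B(15, 10) + (-22 - 244)/(20 - 99))*(149 - x((-1 + 3)*(0 - 5))) = (10 + (-22 - 244)/(20 - 99))*(149 - ((-1 + 3)*(0 - 5))**2) = (10 - 266/(-79))*(149 - (2*(-5))**2) = (10 - 266*(-1/79))*(149 - 1*(-10)**2) = (10 + 266/79)*(149 - 1*100) = 1056*(149 - 100)/79 = (1056/79)*49 = 51744/79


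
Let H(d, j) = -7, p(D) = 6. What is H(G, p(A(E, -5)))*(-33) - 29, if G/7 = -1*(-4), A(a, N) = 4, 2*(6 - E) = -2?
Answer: 202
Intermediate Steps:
E = 7 (E = 6 - 1/2*(-2) = 6 + 1 = 7)
G = 28 (G = 7*(-1*(-4)) = 7*4 = 28)
H(G, p(A(E, -5)))*(-33) - 29 = -7*(-33) - 29 = 231 - 29 = 202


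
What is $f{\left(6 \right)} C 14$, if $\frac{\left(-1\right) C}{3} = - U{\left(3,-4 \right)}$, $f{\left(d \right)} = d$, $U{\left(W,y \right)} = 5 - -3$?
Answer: $2016$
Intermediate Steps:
$U{\left(W,y \right)} = 8$ ($U{\left(W,y \right)} = 5 + 3 = 8$)
$C = 24$ ($C = - 3 \left(\left(-1\right) 8\right) = \left(-3\right) \left(-8\right) = 24$)
$f{\left(6 \right)} C 14 = 6 \cdot 24 \cdot 14 = 144 \cdot 14 = 2016$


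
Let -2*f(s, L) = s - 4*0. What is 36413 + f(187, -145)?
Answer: 72639/2 ≈ 36320.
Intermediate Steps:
f(s, L) = -s/2 (f(s, L) = -(s - 4*0)/2 = -(s + 0)/2 = -s/2)
36413 + f(187, -145) = 36413 - ½*187 = 36413 - 187/2 = 72639/2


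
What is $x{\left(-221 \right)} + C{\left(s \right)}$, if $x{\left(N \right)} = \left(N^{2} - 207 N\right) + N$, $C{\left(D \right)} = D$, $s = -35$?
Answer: $94332$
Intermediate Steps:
$x{\left(N \right)} = N^{2} - 206 N$
$x{\left(-221 \right)} + C{\left(s \right)} = - 221 \left(-206 - 221\right) - 35 = \left(-221\right) \left(-427\right) - 35 = 94367 - 35 = 94332$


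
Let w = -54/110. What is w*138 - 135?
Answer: -11151/55 ≈ -202.75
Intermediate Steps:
w = -27/55 (w = -54*1/110 = -27/55 ≈ -0.49091)
w*138 - 135 = -27/55*138 - 135 = -3726/55 - 135 = -11151/55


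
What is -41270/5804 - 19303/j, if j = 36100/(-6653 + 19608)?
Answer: -72644912273/10476220 ≈ -6934.3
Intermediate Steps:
j = 7220/2591 (j = 36100/12955 = 36100*(1/12955) = 7220/2591 ≈ 2.7866)
-41270/5804 - 19303/j = -41270/5804 - 19303/7220/2591 = -41270*1/5804 - 19303*2591/7220 = -20635/2902 - 50014073/7220 = -72644912273/10476220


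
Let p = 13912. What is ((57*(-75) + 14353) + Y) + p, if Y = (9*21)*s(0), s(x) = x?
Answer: 23990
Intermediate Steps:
Y = 0 (Y = (9*21)*0 = 189*0 = 0)
((57*(-75) + 14353) + Y) + p = ((57*(-75) + 14353) + 0) + 13912 = ((-4275 + 14353) + 0) + 13912 = (10078 + 0) + 13912 = 10078 + 13912 = 23990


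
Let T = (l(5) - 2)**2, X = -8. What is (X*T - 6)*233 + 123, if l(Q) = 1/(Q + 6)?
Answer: -976299/121 ≈ -8068.6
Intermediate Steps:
l(Q) = 1/(6 + Q)
T = 441/121 (T = (1/(6 + 5) - 2)**2 = (1/11 - 2)**2 = (-21/11)**2 = 441/121 ≈ 3.6446)
(X*T - 6)*233 + 123 = (-8*441/121 - 6)*233 + 123 = (-3528/121 - 6)*233 + 123 = -4254/121*233 + 123 = -991182/121 + 123 = -976299/121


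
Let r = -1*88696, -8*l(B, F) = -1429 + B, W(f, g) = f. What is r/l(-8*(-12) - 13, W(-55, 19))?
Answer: -354784/673 ≈ -527.17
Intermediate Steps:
l(B, F) = 1429/8 - B/8 (l(B, F) = -(-1429 + B)/8 = 1429/8 - B/8)
r = -88696
r/l(-8*(-12) - 13, W(-55, 19)) = -88696/(1429/8 - (-8*(-12) - 13)/8) = -88696/(1429/8 - (96 - 13)/8) = -88696/(1429/8 - 1/8*83) = -88696/(1429/8 - 83/8) = -88696/673/4 = -88696*4/673 = -354784/673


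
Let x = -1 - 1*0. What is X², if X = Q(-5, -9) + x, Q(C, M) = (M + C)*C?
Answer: 4761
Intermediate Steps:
Q(C, M) = C*(C + M) (Q(C, M) = (C + M)*C = C*(C + M))
x = -1 (x = -1 + 0 = -1)
X = 69 (X = -5*(-5 - 9) - 1 = -5*(-14) - 1 = 70 - 1 = 69)
X² = 69² = 4761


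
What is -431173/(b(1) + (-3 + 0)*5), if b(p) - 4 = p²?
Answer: 431173/10 ≈ 43117.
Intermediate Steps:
b(p) = 4 + p²
-431173/(b(1) + (-3 + 0)*5) = -431173/((4 + 1²) + (-3 + 0)*5) = -431173/((4 + 1) - 3*5) = -431173/(5 - 15) = -431173/(-10) = -431173*(-⅒) = 431173/10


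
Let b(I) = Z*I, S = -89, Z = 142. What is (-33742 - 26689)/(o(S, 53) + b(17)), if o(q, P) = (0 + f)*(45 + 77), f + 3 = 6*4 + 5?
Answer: -8633/798 ≈ -10.818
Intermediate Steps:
f = 26 (f = -3 + (6*4 + 5) = -3 + (24 + 5) = -3 + 29 = 26)
b(I) = 142*I
o(q, P) = 3172 (o(q, P) = (0 + 26)*(45 + 77) = 26*122 = 3172)
(-33742 - 26689)/(o(S, 53) + b(17)) = (-33742 - 26689)/(3172 + 142*17) = -60431/(3172 + 2414) = -60431/5586 = -60431*1/5586 = -8633/798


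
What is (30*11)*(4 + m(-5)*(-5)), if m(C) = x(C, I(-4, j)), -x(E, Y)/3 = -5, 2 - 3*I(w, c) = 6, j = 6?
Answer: -23430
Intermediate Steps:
I(w, c) = -4/3 (I(w, c) = 2/3 - 1/3*6 = 2/3 - 2 = -4/3)
x(E, Y) = 15 (x(E, Y) = -3*(-5) = 15)
m(C) = 15
(30*11)*(4 + m(-5)*(-5)) = (30*11)*(4 + 15*(-5)) = 330*(4 - 75) = 330*(-71) = -23430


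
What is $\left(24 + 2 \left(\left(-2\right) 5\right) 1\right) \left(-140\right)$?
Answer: $-560$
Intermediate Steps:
$\left(24 + 2 \left(\left(-2\right) 5\right) 1\right) \left(-140\right) = \left(24 + 2 \left(-10\right) 1\right) \left(-140\right) = \left(24 - 20\right) \left(-140\right) = 4 \left(-140\right) = -560$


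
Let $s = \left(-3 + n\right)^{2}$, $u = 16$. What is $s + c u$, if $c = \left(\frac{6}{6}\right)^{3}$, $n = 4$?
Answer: $17$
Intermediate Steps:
$s = 1$ ($s = \left(-3 + 4\right)^{2} = 1^{2} = 1$)
$c = 1$ ($c = \left(6 \cdot \frac{1}{6}\right)^{3} = 1^{3} = 1$)
$s + c u = 1 + 1 \cdot 16 = 1 + 16 = 17$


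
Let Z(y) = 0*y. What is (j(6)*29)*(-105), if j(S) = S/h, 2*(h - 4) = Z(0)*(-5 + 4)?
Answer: -9135/2 ≈ -4567.5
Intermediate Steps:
Z(y) = 0
h = 4 (h = 4 + (0*(-5 + 4))/2 = 4 + (0*(-1))/2 = 4 + (½)*0 = 4 + 0 = 4)
j(S) = S/4
(j(6)*29)*(-105) = (((¼)*6)*29)*(-105) = ((3/2)*29)*(-105) = (87/2)*(-105) = -9135/2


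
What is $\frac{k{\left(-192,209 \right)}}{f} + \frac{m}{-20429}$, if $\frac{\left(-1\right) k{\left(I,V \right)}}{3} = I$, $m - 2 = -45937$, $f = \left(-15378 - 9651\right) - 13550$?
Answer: $\frac{1760359261}{788130391} \approx 2.2336$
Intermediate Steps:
$f = -38579$ ($f = -25029 - 13550 = -38579$)
$m = -45935$ ($m = 2 - 45937 = -45935$)
$k{\left(I,V \right)} = - 3 I$
$\frac{k{\left(-192,209 \right)}}{f} + \frac{m}{-20429} = \frac{\left(-3\right) \left(-192\right)}{-38579} - \frac{45935}{-20429} = 576 \left(- \frac{1}{38579}\right) - - \frac{45935}{20429} = - \frac{576}{38579} + \frac{45935}{20429} = \frac{1760359261}{788130391}$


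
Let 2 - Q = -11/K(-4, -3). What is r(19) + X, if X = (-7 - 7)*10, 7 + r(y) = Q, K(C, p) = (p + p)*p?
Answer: -2599/18 ≈ -144.39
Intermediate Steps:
K(C, p) = 2*p**2 (K(C, p) = (2*p)*p = 2*p**2)
Q = 47/18 (Q = 2 - (-11)/(2*(-3)**2) = 2 - (-11)/(2*9) = 2 - (-11)/18 = 2 - 1*(-11/18) = 2 + 11/18 = 47/18 ≈ 2.6111)
r(y) = -79/18 (r(y) = -7 + 47/18 = -79/18)
X = -140 (X = -14*10 = -140)
r(19) + X = -79/18 - 140 = -2599/18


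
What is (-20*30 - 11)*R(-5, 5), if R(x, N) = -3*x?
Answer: -9165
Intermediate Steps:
(-20*30 - 11)*R(-5, 5) = (-20*30 - 11)*(-3*(-5)) = (-600 - 11)*15 = -611*15 = -9165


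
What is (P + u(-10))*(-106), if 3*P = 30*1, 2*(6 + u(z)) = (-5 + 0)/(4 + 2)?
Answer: -2279/6 ≈ -379.83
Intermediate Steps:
u(z) = -77/12 (u(z) = -6 + ((-5 + 0)/(4 + 2))/2 = -6 + (-5/6)/2 = -6 + (-5*1/6)/2 = -6 + (1/2)*(-5/6) = -6 - 5/12 = -77/12)
P = 10 (P = (30*1)/3 = (1/3)*30 = 10)
(P + u(-10))*(-106) = (10 - 77/12)*(-106) = (43/12)*(-106) = -2279/6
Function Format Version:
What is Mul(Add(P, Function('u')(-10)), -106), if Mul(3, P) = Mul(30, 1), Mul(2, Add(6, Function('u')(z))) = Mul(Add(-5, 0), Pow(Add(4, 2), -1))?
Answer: Rational(-2279, 6) ≈ -379.83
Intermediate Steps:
Function('u')(z) = Rational(-77, 12) (Function('u')(z) = Add(-6, Mul(Rational(1, 2), Mul(Add(-5, 0), Pow(Add(4, 2), -1)))) = Add(-6, Mul(Rational(1, 2), Mul(-5, Pow(6, -1)))) = Add(-6, Mul(Rational(1, 2), Mul(-5, Rational(1, 6)))) = Add(-6, Mul(Rational(1, 2), Rational(-5, 6))) = Add(-6, Rational(-5, 12)) = Rational(-77, 12))
P = 10 (P = Mul(Rational(1, 3), Mul(30, 1)) = Mul(Rational(1, 3), 30) = 10)
Mul(Add(P, Function('u')(-10)), -106) = Mul(Add(10, Rational(-77, 12)), -106) = Mul(Rational(43, 12), -106) = Rational(-2279, 6)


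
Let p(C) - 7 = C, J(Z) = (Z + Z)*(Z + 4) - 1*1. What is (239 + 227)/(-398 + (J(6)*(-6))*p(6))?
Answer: -233/4840 ≈ -0.048140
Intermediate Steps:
J(Z) = -1 + 2*Z*(4 + Z) (J(Z) = (2*Z)*(4 + Z) - 1 = 2*Z*(4 + Z) - 1 = -1 + 2*Z*(4 + Z))
p(C) = 7 + C
(239 + 227)/(-398 + (J(6)*(-6))*p(6)) = (239 + 227)/(-398 + ((-1 + 2*6**2 + 8*6)*(-6))*(7 + 6)) = 466/(-398 + ((-1 + 2*36 + 48)*(-6))*13) = 466/(-398 + ((-1 + 72 + 48)*(-6))*13) = 466/(-398 + (119*(-6))*13) = 466/(-398 - 714*13) = 466/(-398 - 9282) = 466/(-9680) = 466*(-1/9680) = -233/4840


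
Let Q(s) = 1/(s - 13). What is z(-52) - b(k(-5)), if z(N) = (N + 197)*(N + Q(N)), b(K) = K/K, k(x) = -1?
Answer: -98062/13 ≈ -7543.2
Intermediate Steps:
b(K) = 1
Q(s) = 1/(-13 + s)
z(N) = (197 + N)*(N + 1/(-13 + N)) (z(N) = (N + 197)*(N + 1/(-13 + N)) = (197 + N)*(N + 1/(-13 + N)))
z(-52) - b(k(-5)) = (197 - 52 - 52*(-13 - 52)*(197 - 52))/(-13 - 52) - 1*1 = (197 - 52 - 52*(-65)*145)/(-65) - 1 = -(197 - 52 + 490100)/65 - 1 = -1/65*490245 - 1 = -98049/13 - 1 = -98062/13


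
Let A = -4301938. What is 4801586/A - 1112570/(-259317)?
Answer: 1770537141949/557782828173 ≈ 3.1742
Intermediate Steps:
4801586/A - 1112570/(-259317) = 4801586/(-4301938) - 1112570/(-259317) = 4801586*(-1/4301938) - 1112570*(-1/259317) = -2400793/2150969 + 1112570/259317 = 1770537141949/557782828173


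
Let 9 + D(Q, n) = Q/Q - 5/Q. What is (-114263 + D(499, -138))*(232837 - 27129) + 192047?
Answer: -11729628172219/499 ≈ -2.3506e+10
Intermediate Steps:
D(Q, n) = -8 - 5/Q (D(Q, n) = -9 + (Q/Q - 5/Q) = -9 + (1 - 5/Q) = -8 - 5/Q)
(-114263 + D(499, -138))*(232837 - 27129) + 192047 = (-114263 + (-8 - 5/499))*(232837 - 27129) + 192047 = (-114263 + (-8 - 5*1/499))*205708 + 192047 = (-114263 + (-8 - 5/499))*205708 + 192047 = (-114263 - 3997/499)*205708 + 192047 = -57021234/499*205708 + 192047 = -11729724003672/499 + 192047 = -11729628172219/499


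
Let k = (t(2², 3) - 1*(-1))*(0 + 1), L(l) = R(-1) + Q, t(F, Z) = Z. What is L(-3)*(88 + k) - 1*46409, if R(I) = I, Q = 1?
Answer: -46409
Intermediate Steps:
L(l) = 0 (L(l) = -1 + 1 = 0)
k = 4 (k = (3 - 1*(-1))*(0 + 1) = (3 + 1)*1 = 4*1 = 4)
L(-3)*(88 + k) - 1*46409 = 0*(88 + 4) - 1*46409 = 0*92 - 46409 = 0 - 46409 = -46409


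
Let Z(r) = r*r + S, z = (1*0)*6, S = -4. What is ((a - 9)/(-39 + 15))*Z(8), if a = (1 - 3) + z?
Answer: 55/2 ≈ 27.500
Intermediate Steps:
z = 0 (z = 0*6 = 0)
a = -2 (a = (1 - 3) + 0 = -2 + 0 = -2)
Z(r) = -4 + r² (Z(r) = r*r - 4 = r² - 4 = -4 + r²)
((a - 9)/(-39 + 15))*Z(8) = ((-2 - 9)/(-39 + 15))*(-4 + 8²) = (-11/(-24))*(-4 + 64) = -11*(-1/24)*60 = (11/24)*60 = 55/2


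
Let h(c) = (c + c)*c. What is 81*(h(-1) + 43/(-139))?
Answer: 19035/139 ≈ 136.94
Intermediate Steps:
h(c) = 2*c**2 (h(c) = (2*c)*c = 2*c**2)
81*(h(-1) + 43/(-139)) = 81*(2*(-1)**2 + 43/(-139)) = 81*(2*1 + 43*(-1/139)) = 81*(2 - 43/139) = 81*(235/139) = 19035/139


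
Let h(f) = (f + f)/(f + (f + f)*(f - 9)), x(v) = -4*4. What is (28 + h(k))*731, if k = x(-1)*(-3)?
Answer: 1618434/79 ≈ 20487.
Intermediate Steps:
x(v) = -16
k = 48 (k = -16*(-3) = 48)
h(f) = 2*f/(f + 2*f*(-9 + f)) (h(f) = (2*f)/(f + (2*f)*(-9 + f)) = (2*f)/(f + 2*f*(-9 + f)) = 2*f/(f + 2*f*(-9 + f)))
(28 + h(k))*731 = (28 + 2/(-17 + 2*48))*731 = (28 + 2/(-17 + 96))*731 = (28 + 2/79)*731 = (2214/79)*731 = 1618434/79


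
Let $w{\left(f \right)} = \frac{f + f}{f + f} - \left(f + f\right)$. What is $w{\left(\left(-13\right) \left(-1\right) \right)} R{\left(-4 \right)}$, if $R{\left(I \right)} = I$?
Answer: $100$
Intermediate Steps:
$w{\left(f \right)} = 1 - 2 f$ ($w{\left(f \right)} = \frac{2 f}{2 f} - 2 f = 2 f \frac{1}{2 f} - 2 f = 1 - 2 f$)
$w{\left(\left(-13\right) \left(-1\right) \right)} R{\left(-4 \right)} = \left(1 - 2 \left(\left(-13\right) \left(-1\right)\right)\right) \left(-4\right) = \left(1 - 26\right) \left(-4\right) = \left(-25\right) \left(-4\right) = 100$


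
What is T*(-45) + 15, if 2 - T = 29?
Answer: 1230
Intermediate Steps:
T = -27 (T = 2 - 1*29 = 2 - 29 = -27)
T*(-45) + 15 = -27*(-45) + 15 = 1215 + 15 = 1230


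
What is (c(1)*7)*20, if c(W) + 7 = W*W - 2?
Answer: -1120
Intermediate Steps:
c(W) = -9 + W**2 (c(W) = -7 + (W*W - 2) = -7 + (W**2 - 2) = -7 + (-2 + W**2) = -9 + W**2)
(c(1)*7)*20 = ((-9 + 1**2)*7)*20 = ((-9 + 1)*7)*20 = -8*7*20 = -56*20 = -1120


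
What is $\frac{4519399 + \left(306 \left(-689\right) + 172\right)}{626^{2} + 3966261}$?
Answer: $\frac{4308737}{4358137} \approx 0.98866$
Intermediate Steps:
$\frac{4519399 + \left(306 \left(-689\right) + 172\right)}{626^{2} + 3966261} = \frac{4519399 + \left(-210834 + 172\right)}{391876 + 3966261} = \frac{4519399 - 210662}{4358137} = 4308737 \cdot \frac{1}{4358137} = \frac{4308737}{4358137}$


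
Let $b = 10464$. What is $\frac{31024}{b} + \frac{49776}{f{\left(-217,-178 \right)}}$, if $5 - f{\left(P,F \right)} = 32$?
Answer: $- \frac{3611239}{1962} \approx -1840.6$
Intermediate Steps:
$f{\left(P,F \right)} = -27$ ($f{\left(P,F \right)} = 5 - 32 = -27$)
$\frac{31024}{b} + \frac{49776}{f{\left(-217,-178 \right)}} = \frac{31024}{10464} + \frac{49776}{-27} = 31024 \cdot \frac{1}{10464} + 49776 \left(- \frac{1}{27}\right) = \frac{1939}{654} - \frac{16592}{9} = - \frac{3611239}{1962}$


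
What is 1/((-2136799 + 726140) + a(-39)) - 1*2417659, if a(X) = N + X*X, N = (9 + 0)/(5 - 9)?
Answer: -13627282430703/5636561 ≈ -2.4177e+6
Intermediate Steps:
N = -9/4 (N = 9/(-4) = 9*(-¼) = -9/4 ≈ -2.2500)
a(X) = -9/4 + X² (a(X) = -9/4 + X*X = -9/4 + X²)
1/((-2136799 + 726140) + a(-39)) - 1*2417659 = 1/((-2136799 + 726140) + (-9/4 + (-39)²)) - 1*2417659 = 1/(-1410659 + (-9/4 + 1521)) - 2417659 = 1/(-1410659 + 6075/4) - 2417659 = 1/(-5636561/4) - 2417659 = -4/5636561 - 2417659 = -13627282430703/5636561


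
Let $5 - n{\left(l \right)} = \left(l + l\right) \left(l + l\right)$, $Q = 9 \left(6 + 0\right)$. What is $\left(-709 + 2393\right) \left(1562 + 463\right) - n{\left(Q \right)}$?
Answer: $3421759$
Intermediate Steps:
$Q = 54$ ($Q = 9 \cdot 6 = 54$)
$n{\left(l \right)} = 5 - 4 l^{2}$ ($n{\left(l \right)} = 5 - \left(l + l\right) \left(l + l\right) = 5 - 2 l 2 l = 5 - 4 l^{2}$)
$\left(-709 + 2393\right) \left(1562 + 463\right) - n{\left(Q \right)} = \left(-709 + 2393\right) \left(1562 + 463\right) - \left(5 - 4 \cdot 54^{2}\right) = 1684 \cdot 2025 - \left(5 - 11664\right) = 3410100 - \left(5 - 11664\right) = 3410100 - -11659 = 3410100 + 11659 = 3421759$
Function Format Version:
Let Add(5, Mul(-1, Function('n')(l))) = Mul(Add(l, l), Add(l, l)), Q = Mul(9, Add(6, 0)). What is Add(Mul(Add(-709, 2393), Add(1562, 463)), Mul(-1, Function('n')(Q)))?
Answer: 3421759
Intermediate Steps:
Q = 54 (Q = Mul(9, 6) = 54)
Function('n')(l) = Add(5, Mul(-4, Pow(l, 2))) (Function('n')(l) = Add(5, Mul(-1, Mul(Add(l, l), Add(l, l)))) = Add(5, Mul(-1, Mul(Mul(2, l), Mul(2, l)))) = Add(5, Mul(-1, Mul(4, Pow(l, 2)))) = Add(5, Mul(-4, Pow(l, 2))))
Add(Mul(Add(-709, 2393), Add(1562, 463)), Mul(-1, Function('n')(Q))) = Add(Mul(Add(-709, 2393), Add(1562, 463)), Mul(-1, Add(5, Mul(-4, Pow(54, 2))))) = Add(Mul(1684, 2025), Mul(-1, Add(5, Mul(-4, 2916)))) = Add(3410100, Mul(-1, Add(5, -11664))) = Add(3410100, Mul(-1, -11659)) = Add(3410100, 11659) = 3421759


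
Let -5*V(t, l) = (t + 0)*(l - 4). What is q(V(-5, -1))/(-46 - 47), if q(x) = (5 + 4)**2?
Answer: -27/31 ≈ -0.87097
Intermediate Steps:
V(t, l) = -t*(-4 + l)/5 (V(t, l) = -(t + 0)*(l - 4)/5 = -t*(-4 + l)/5)
q(x) = 81 (q(x) = 9**2 = 81)
q(V(-5, -1))/(-46 - 47) = 81/(-46 - 47) = 81/(-93) = 81*(-1/93) = -27/31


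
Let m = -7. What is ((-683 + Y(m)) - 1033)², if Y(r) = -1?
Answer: 2948089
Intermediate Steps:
((-683 + Y(m)) - 1033)² = ((-683 - 1) - 1033)² = (-684 - 1033)² = (-1717)² = 2948089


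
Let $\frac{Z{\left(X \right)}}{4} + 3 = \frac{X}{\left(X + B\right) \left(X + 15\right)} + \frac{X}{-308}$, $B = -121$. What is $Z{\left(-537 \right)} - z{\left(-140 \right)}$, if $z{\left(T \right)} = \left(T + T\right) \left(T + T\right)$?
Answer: $- \frac{24686059612}{314853} \approx -78405.0$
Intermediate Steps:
$Z{\left(X \right)} = -12 - \frac{X}{77} + \frac{4 X}{\left(-121 + X\right) \left(15 + X\right)}$ ($Z{\left(X \right)} = -12 + 4 \left(\frac{X}{\left(X - 121\right) \left(X + 15\right)} + \frac{X}{-308}\right) = -12 + 4 \left(\frac{X}{\left(-121 + X\right) \left(15 + X\right)} + X \left(- \frac{1}{308}\right)\right) = -12 + 4 \left(X \frac{1}{\left(-121 + X\right) \left(15 + X\right)} - \frac{X}{308}\right) = -12 + 4 \left(\frac{X}{\left(-121 + X\right) \left(15 + X\right)} - \frac{X}{308}\right) = -12 + 4 \left(- \frac{X}{308} + \frac{X}{\left(-121 + X\right) \left(15 + X\right)}\right) = -12 - \left(\frac{X}{77} - \frac{4 X}{\left(-121 + X\right) \left(15 + X\right)}\right) = -12 - \frac{X}{77} + \frac{4 X}{\left(-121 + X\right) \left(15 + X\right)}$)
$z{\left(T \right)} = 4 T^{2}$ ($z{\left(T \right)} = 2 T 2 T = 4 T^{2}$)
$Z{\left(-537 \right)} - z{\left(-140 \right)} = \frac{-1677060 + \left(-537\right)^{3} - -53735979 + 818 \left(-537\right)^{2}}{77 \left(1815 - \left(-537\right)^{2} + 106 \left(-537\right)\right)} - 4 \left(-140\right)^{2} = \frac{-1677060 - 154854153 + 53735979 + 818 \cdot 288369}{77 \left(1815 - 288369 - 56922\right)} - 4 \cdot 19600 = \frac{-1677060 - 154854153 + 53735979 + 235885842}{77 \left(1815 - 288369 - 56922\right)} - 78400 = \frac{1}{77} \frac{1}{-343476} \cdot 133090608 - 78400 = \frac{1}{77} \left(- \frac{1}{343476}\right) 133090608 - 78400 = - \frac{1584412}{314853} - 78400 = - \frac{24686059612}{314853}$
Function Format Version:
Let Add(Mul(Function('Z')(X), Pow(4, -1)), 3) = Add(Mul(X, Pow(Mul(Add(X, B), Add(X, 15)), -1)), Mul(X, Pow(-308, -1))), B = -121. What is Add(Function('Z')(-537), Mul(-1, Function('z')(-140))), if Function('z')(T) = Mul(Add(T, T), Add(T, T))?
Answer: Rational(-24686059612, 314853) ≈ -78405.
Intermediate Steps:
Function('Z')(X) = Add(-12, Mul(Rational(-1, 77), X), Mul(4, X, Pow(Add(-121, X), -1), Pow(Add(15, X), -1))) (Function('Z')(X) = Add(-12, Mul(4, Add(Mul(X, Pow(Mul(Add(X, -121), Add(X, 15)), -1)), Mul(X, Pow(-308, -1))))) = Add(-12, Mul(4, Add(Mul(X, Pow(Mul(Add(-121, X), Add(15, X)), -1)), Mul(X, Rational(-1, 308))))) = Add(-12, Mul(4, Add(Mul(X, Mul(Pow(Add(-121, X), -1), Pow(Add(15, X), -1))), Mul(Rational(-1, 308), X)))) = Add(-12, Mul(4, Add(Mul(X, Pow(Add(-121, X), -1), Pow(Add(15, X), -1)), Mul(Rational(-1, 308), X)))) = Add(-12, Mul(4, Add(Mul(Rational(-1, 308), X), Mul(X, Pow(Add(-121, X), -1), Pow(Add(15, X), -1))))) = Add(-12, Add(Mul(Rational(-1, 77), X), Mul(4, X, Pow(Add(-121, X), -1), Pow(Add(15, X), -1)))) = Add(-12, Mul(Rational(-1, 77), X), Mul(4, X, Pow(Add(-121, X), -1), Pow(Add(15, X), -1))))
Function('z')(T) = Mul(4, Pow(T, 2)) (Function('z')(T) = Mul(Mul(2, T), Mul(2, T)) = Mul(4, Pow(T, 2)))
Add(Function('Z')(-537), Mul(-1, Function('z')(-140))) = Add(Mul(Rational(1, 77), Pow(Add(1815, Mul(-1, Pow(-537, 2)), Mul(106, -537)), -1), Add(-1677060, Pow(-537, 3), Mul(-100067, -537), Mul(818, Pow(-537, 2)))), Mul(-1, Mul(4, Pow(-140, 2)))) = Add(Mul(Rational(1, 77), Pow(Add(1815, Mul(-1, 288369), -56922), -1), Add(-1677060, -154854153, 53735979, Mul(818, 288369))), Mul(-1, Mul(4, 19600))) = Add(Mul(Rational(1, 77), Pow(Add(1815, -288369, -56922), -1), Add(-1677060, -154854153, 53735979, 235885842)), Mul(-1, 78400)) = Add(Mul(Rational(1, 77), Pow(-343476, -1), 133090608), -78400) = Add(Mul(Rational(1, 77), Rational(-1, 343476), 133090608), -78400) = Add(Rational(-1584412, 314853), -78400) = Rational(-24686059612, 314853)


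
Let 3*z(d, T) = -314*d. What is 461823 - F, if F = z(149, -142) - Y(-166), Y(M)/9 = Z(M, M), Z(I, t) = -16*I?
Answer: 1503967/3 ≈ 5.0132e+5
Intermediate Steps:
z(d, T) = -314*d/3 (z(d, T) = (-314*d)/3 = -314*d/3)
Y(M) = -144*M (Y(M) = 9*(-16*M) = -144*M)
F = -118498/3 (F = -314/3*149 - (-144)*(-166) = -46786/3 - 1*23904 = -46786/3 - 23904 = -118498/3 ≈ -39499.)
461823 - F = 461823 - 1*(-118498/3) = 461823 + 118498/3 = 1503967/3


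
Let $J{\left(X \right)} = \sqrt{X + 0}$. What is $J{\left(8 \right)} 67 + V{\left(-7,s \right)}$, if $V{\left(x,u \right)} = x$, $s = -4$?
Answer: $-7 + 134 \sqrt{2} \approx 182.5$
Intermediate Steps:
$J{\left(X \right)} = \sqrt{X}$
$J{\left(8 \right)} 67 + V{\left(-7,s \right)} = \sqrt{8} \cdot 67 - 7 = 2 \sqrt{2} \cdot 67 - 7 = 134 \sqrt{2} - 7 = -7 + 134 \sqrt{2}$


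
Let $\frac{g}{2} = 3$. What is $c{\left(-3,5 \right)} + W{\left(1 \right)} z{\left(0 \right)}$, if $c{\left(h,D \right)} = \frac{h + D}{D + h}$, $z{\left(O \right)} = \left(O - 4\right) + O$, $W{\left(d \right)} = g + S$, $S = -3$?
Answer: $-11$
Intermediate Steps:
$g = 6$ ($g = 2 \cdot 3 = 6$)
$W{\left(d \right)} = 3$ ($W{\left(d \right)} = 6 - 3 = 3$)
$z{\left(O \right)} = -4 + 2 O$ ($z{\left(O \right)} = \left(-4 + O\right) + O = -4 + 2 O$)
$c{\left(h,D \right)} = 1$ ($c{\left(h,D \right)} = \frac{D + h}{D + h} = 1$)
$c{\left(-3,5 \right)} + W{\left(1 \right)} z{\left(0 \right)} = 1 + 3 \left(-4 + 2 \cdot 0\right) = 1 + 3 \left(-4 + 0\right) = 1 + 3 \left(-4\right) = 1 - 12 = -11$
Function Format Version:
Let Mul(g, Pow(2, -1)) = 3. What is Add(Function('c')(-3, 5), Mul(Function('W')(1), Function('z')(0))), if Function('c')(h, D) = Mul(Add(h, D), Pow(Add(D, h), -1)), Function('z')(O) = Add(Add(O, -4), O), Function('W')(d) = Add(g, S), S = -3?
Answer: -11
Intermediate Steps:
g = 6 (g = Mul(2, 3) = 6)
Function('W')(d) = 3 (Function('W')(d) = Add(6, -3) = 3)
Function('z')(O) = Add(-4, Mul(2, O)) (Function('z')(O) = Add(Add(-4, O), O) = Add(-4, Mul(2, O)))
Function('c')(h, D) = 1 (Function('c')(h, D) = Mul(Add(D, h), Pow(Add(D, h), -1)) = 1)
Add(Function('c')(-3, 5), Mul(Function('W')(1), Function('z')(0))) = Add(1, Mul(3, Add(-4, Mul(2, 0)))) = Add(1, Mul(3, Add(-4, 0))) = Add(1, Mul(3, -4)) = Add(1, -12) = -11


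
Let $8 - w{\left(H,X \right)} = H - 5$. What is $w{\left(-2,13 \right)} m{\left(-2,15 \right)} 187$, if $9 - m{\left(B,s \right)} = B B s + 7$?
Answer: $-162690$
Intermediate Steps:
$w{\left(H,X \right)} = 13 - H$ ($w{\left(H,X \right)} = 8 - \left(H - 5\right) = 8 - \left(-5 + H\right) = 13 - H$)
$m{\left(B,s \right)} = 2 - s B^{2}$ ($m{\left(B,s \right)} = 9 - \left(B B s + 7\right) = 9 - \left(B^{2} s + 7\right) = 9 - \left(s B^{2} + 7\right) = 9 - \left(7 + s B^{2}\right) = 2 - s B^{2}$)
$w{\left(-2,13 \right)} m{\left(-2,15 \right)} 187 = \left(13 - -2\right) \left(2 - 15 \left(-2\right)^{2}\right) 187 = \left(13 + 2\right) \left(2 - 15 \cdot 4\right) 187 = 15 \left(2 - 60\right) 187 = 15 \left(-58\right) 187 = \left(-870\right) 187 = -162690$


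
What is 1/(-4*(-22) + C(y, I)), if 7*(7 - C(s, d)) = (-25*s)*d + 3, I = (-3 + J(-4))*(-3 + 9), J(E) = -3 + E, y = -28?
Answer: 7/42662 ≈ 0.00016408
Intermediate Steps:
I = -60 (I = (-3 + (-3 - 4))*(-3 + 9) = (-3 - 7)*6 = -10*6 = -60)
C(s, d) = 46/7 + 25*d*s/7 (C(s, d) = 7 - ((-25*s)*d + 3)/7 = 7 - (-25*d*s + 3)/7 = 7 - (3 - 25*d*s)/7 = 7 + (-3/7 + 25*d*s/7) = 46/7 + 25*d*s/7)
1/(-4*(-22) + C(y, I)) = 1/(-4*(-22) + (46/7 + (25/7)*(-60)*(-28))) = 1/(88 + (46/7 + 6000)) = 1/(88 + 42046/7) = 1/(42662/7) = 7/42662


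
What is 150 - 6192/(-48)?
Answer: 279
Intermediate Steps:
150 - 6192/(-48) = 150 - 6192*(-1)/48 = 150 - 129*(-1) = 150 + 129 = 279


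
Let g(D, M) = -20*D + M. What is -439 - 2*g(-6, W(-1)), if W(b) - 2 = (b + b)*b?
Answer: -687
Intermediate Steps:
W(b) = 2 + 2*b² (W(b) = 2 + (b + b)*b = 2 + (2*b)*b = 2 + 2*b²)
g(D, M) = M - 20*D
-439 - 2*g(-6, W(-1)) = -439 - 2*((2 + 2*(-1)²) - 20*(-6)) = -439 - 2*((2 + 2*1) + 120) = -439 - 2*((2 + 2) + 120) = -439 - 2*(4 + 120) = -439 - 2*124 = -439 - 248 = -687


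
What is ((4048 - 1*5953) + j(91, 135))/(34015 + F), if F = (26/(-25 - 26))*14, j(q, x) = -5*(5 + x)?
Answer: -132855/1734401 ≈ -0.076600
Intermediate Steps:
j(q, x) = -25 - 5*x
F = -364/51 (F = (26/(-51))*14 = -1/51*26*14 = -26/51*14 = -364/51 ≈ -7.1373)
((4048 - 1*5953) + j(91, 135))/(34015 + F) = ((4048 - 1*5953) + (-25 - 5*135))/(34015 - 364/51) = ((4048 - 5953) + (-25 - 675))/(1734401/51) = (-1905 - 700)*(51/1734401) = -2605*51/1734401 = -132855/1734401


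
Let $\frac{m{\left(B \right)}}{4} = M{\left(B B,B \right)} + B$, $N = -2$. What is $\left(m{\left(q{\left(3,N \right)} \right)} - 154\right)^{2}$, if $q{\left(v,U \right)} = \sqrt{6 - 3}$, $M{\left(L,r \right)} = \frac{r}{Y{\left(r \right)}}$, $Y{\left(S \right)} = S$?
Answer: $22548 - 1200 \sqrt{3} \approx 20470.0$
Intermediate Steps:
$M{\left(L,r \right)} = 1$ ($M{\left(L,r \right)} = \frac{r}{r} = 1$)
$q{\left(v,U \right)} = \sqrt{3}$
$m{\left(B \right)} = 4 + 4 B$ ($m{\left(B \right)} = 4 \left(1 + B\right) = 4 + 4 B$)
$\left(m{\left(q{\left(3,N \right)} \right)} - 154\right)^{2} = \left(\left(4 + 4 \sqrt{3}\right) - 154\right)^{2} = \left(-150 + 4 \sqrt{3}\right)^{2}$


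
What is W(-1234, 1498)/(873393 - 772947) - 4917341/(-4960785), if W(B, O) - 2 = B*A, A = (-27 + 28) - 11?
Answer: 92525540426/83048501685 ≈ 1.1141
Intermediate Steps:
A = -10 (A = 1 - 11 = -10)
W(B, O) = 2 - 10*B (W(B, O) = 2 + B*(-10) = 2 - 10*B)
W(-1234, 1498)/(873393 - 772947) - 4917341/(-4960785) = (2 - 10*(-1234))/(873393 - 772947) - 4917341/(-4960785) = (2 + 12340)/100446 - 4917341*(-1/4960785) = 12342*(1/100446) + 4917341/4960785 = 2057/16741 + 4917341/4960785 = 92525540426/83048501685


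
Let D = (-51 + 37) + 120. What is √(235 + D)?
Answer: √341 ≈ 18.466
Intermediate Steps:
D = 106 (D = -14 + 120 = 106)
√(235 + D) = √(235 + 106) = √341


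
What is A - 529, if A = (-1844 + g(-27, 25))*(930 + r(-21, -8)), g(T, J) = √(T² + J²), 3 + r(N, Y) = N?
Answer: -1671193 + 906*√1354 ≈ -1.6379e+6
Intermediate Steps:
r(N, Y) = -3 + N
g(T, J) = √(J² + T²)
A = -1670664 + 906*√1354 (A = (-1844 + √(25² + (-27)²))*(930 + (-3 - 21)) = (-1844 + √(625 + 729))*(930 - 24) = (-1844 + √1354)*906 = -1670664 + 906*√1354 ≈ -1.6373e+6)
A - 529 = (-1670664 + 906*√1354) - 529 = -1671193 + 906*√1354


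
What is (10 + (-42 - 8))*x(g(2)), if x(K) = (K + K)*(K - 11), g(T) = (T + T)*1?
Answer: 2240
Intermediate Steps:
g(T) = 2*T (g(T) = (2*T)*1 = 2*T)
x(K) = 2*K*(-11 + K) (x(K) = (2*K)*(-11 + K) = 2*K*(-11 + K))
(10 + (-42 - 8))*x(g(2)) = (10 + (-42 - 8))*(2*(2*2)*(-11 + 2*2)) = (10 - 50)*(2*4*(-11 + 4)) = -80*4*(-7) = -40*(-56) = 2240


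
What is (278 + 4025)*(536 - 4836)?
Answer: -18502900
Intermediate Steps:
(278 + 4025)*(536 - 4836) = 4303*(-4300) = -18502900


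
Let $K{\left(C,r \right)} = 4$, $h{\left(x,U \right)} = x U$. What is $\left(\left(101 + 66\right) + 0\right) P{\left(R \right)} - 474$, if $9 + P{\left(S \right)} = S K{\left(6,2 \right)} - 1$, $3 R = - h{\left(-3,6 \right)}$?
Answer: $1864$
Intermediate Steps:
$h{\left(x,U \right)} = U x$
$R = 6$ ($R = \frac{\left(-1\right) 6 \left(-3\right)}{3} = \frac{\left(-1\right) \left(-18\right)}{3} = \frac{1}{3} \cdot 18 = 6$)
$P{\left(S \right)} = -10 + 4 S$ ($P{\left(S \right)} = -9 + \left(S 4 - 1\right) = -9 + \left(4 S - 1\right) = -9 + \left(-1 + 4 S\right) = -10 + 4 S$)
$\left(\left(101 + 66\right) + 0\right) P{\left(R \right)} - 474 = \left(\left(101 + 66\right) + 0\right) \left(-10 + 4 \cdot 6\right) - 474 = \left(167 + 0\right) \left(-10 + 24\right) - 474 = 167 \cdot 14 - 474 = 2338 - 474 = 1864$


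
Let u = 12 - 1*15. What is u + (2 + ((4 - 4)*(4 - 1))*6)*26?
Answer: 49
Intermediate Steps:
u = -3 (u = 12 - 15 = -3)
u + (2 + ((4 - 4)*(4 - 1))*6)*26 = -3 + (2 + ((4 - 4)*(4 - 1))*6)*26 = -3 + (2 + (0*3)*6)*26 = -3 + (2 + 0*6)*26 = -3 + (2 + 0)*26 = -3 + 2*26 = -3 + 52 = 49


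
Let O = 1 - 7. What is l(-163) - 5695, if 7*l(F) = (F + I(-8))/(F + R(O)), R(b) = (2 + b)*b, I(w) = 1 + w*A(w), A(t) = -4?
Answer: -5541105/973 ≈ -5694.9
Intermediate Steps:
I(w) = 1 - 4*w (I(w) = 1 + w*(-4) = 1 - 4*w)
O = -6
R(b) = b*(2 + b)
l(F) = (33 + F)/(7*(24 + F)) (l(F) = ((F + (1 - 4*(-8)))/(F - 6*(2 - 6)))/7 = ((F + (1 + 32))/(F - 6*(-4)))/7 = ((F + 33)/(F + 24))/7 = ((33 + F)/(24 + F))/7 = (33 + F)/(7*(24 + F)))
l(-163) - 5695 = (33 - 163)/(7*(24 - 163)) - 5695 = (1/7)*(-130)/(-139) - 5695 = (1/7)*(-1/139)*(-130) - 5695 = 130/973 - 5695 = -5541105/973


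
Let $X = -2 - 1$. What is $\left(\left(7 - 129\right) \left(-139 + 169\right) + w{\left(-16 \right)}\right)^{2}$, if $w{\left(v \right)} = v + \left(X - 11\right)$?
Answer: $13616100$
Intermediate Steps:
$X = -3$ ($X = -2 - 1 = -3$)
$w{\left(v \right)} = -14 + v$ ($w{\left(v \right)} = v - 14 = -14 + v$)
$\left(\left(7 - 129\right) \left(-139 + 169\right) + w{\left(-16 \right)}\right)^{2} = \left(\left(7 - 129\right) \left(-139 + 169\right) - 30\right)^{2} = \left(\left(-122\right) 30 - 30\right)^{2} = \left(-3660 - 30\right)^{2} = \left(-3690\right)^{2} = 13616100$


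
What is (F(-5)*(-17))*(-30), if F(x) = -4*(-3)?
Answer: 6120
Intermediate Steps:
F(x) = 12
(F(-5)*(-17))*(-30) = (12*(-17))*(-30) = -204*(-30) = 6120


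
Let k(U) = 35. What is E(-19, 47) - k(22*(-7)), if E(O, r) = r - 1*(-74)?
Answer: 86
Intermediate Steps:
E(O, r) = 74 + r (E(O, r) = r + 74 = 74 + r)
E(-19, 47) - k(22*(-7)) = (74 + 47) - 1*35 = 121 - 35 = 86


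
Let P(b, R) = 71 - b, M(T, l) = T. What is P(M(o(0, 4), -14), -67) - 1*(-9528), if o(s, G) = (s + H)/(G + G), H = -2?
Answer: 38397/4 ≈ 9599.3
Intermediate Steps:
o(s, G) = (-2 + s)/(2*G) (o(s, G) = (s - 2)/(G + G) = (-2 + s)/((2*G)) = (-2 + s)*(1/(2*G)) = (-2 + s)/(2*G))
P(M(o(0, 4), -14), -67) - 1*(-9528) = (71 - (-2 + 0)/(2*4)) - 1*(-9528) = (71 - (-2)/(2*4)) + 9528 = (71 - 1*(-¼)) + 9528 = (71 + ¼) + 9528 = 285/4 + 9528 = 38397/4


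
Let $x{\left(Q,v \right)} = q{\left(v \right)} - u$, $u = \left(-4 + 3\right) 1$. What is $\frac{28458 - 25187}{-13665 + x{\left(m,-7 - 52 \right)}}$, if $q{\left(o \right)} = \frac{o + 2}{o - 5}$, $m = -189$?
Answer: $- \frac{209344}{874439} \approx -0.2394$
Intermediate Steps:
$q{\left(o \right)} = \frac{2 + o}{-5 + o}$
$u = -1$ ($u = \left(-1\right) 1 = -1$)
$x{\left(Q,v \right)} = 1 + \frac{2 + v}{-5 + v}$ ($x{\left(Q,v \right)} = \frac{2 + v}{-5 + v} - -1 = \frac{2 + v}{-5 + v} + 1 = 1 + \frac{2 + v}{-5 + v}$)
$\frac{28458 - 25187}{-13665 + x{\left(m,-7 - 52 \right)}} = \frac{28458 - 25187}{-13665 + \frac{-3 + 2 \left(-7 - 52\right)}{-5 - 59}} = \frac{3271}{-13665 + \frac{-3 + 2 \left(-7 - 52\right)}{-5 - 59}} = \frac{3271}{-13665 + \frac{-3 + 2 \left(-59\right)}{-5 - 59}} = \frac{3271}{-13665 + \frac{-3 - 118}{-64}} = \frac{3271}{-13665 - - \frac{121}{64}} = \frac{3271}{-13665 + \frac{121}{64}} = \frac{3271}{- \frac{874439}{64}} = 3271 \left(- \frac{64}{874439}\right) = - \frac{209344}{874439}$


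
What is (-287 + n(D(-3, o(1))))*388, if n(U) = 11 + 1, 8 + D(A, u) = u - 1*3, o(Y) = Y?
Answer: -106700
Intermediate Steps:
D(A, u) = -11 + u (D(A, u) = -8 + (u - 1*3) = -8 + (u - 3) = -8 + (-3 + u) = -11 + u)
n(U) = 12
(-287 + n(D(-3, o(1))))*388 = (-287 + 12)*388 = -275*388 = -106700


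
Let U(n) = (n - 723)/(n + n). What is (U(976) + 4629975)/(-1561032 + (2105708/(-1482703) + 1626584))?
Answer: 13400241884497459/189718864711296 ≈ 70.632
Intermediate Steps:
U(n) = (-723 + n)/(2*n) (U(n) = (-723 + n)/((2*n)) = (-723 + n)*(1/(2*n)) = (-723 + n)/(2*n))
(U(976) + 4629975)/(-1561032 + (2105708/(-1482703) + 1626584)) = ((1/2)*(-723 + 976)/976 + 4629975)/(-1561032 + (2105708/(-1482703) + 1626584)) = ((1/2)*(1/976)*253 + 4629975)/(-1561032 + (2105708*(-1/1482703) + 1626584)) = (253/1952 + 4629975)/(-1561032 + (-2105708/1482703 + 1626584)) = 9037711453/(1952*(-1561032 + 2411738870844/1482703)) = 9037711453/(1952*(97192041348/1482703)) = (9037711453/1952)*(1482703/97192041348) = 13400241884497459/189718864711296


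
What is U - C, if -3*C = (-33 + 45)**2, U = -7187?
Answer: -7139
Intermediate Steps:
C = -48 (C = -(-33 + 45)**2/3 = -1/3*12**2 = -1/3*144 = -48)
U - C = -7187 - 1*(-48) = -7187 + 48 = -7139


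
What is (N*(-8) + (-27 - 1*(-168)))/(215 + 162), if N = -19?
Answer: 293/377 ≈ 0.77719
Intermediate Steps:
(N*(-8) + (-27 - 1*(-168)))/(215 + 162) = (-19*(-8) + (-27 - 1*(-168)))/(215 + 162) = (152 + (-27 + 168))/377 = (152 + 141)*(1/377) = 293*(1/377) = 293/377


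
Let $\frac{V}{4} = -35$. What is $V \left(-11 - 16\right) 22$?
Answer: $83160$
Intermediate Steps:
$V = -140$ ($V = 4 \left(-35\right) = -140$)
$V \left(-11 - 16\right) 22 = - 140 \left(-11 - 16\right) 22 = \left(-140\right) \left(-27\right) 22 = 3780 \cdot 22 = 83160$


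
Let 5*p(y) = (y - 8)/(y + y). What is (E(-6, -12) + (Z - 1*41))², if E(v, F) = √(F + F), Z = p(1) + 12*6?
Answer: 89409/100 + 606*I*√6/5 ≈ 894.09 + 296.88*I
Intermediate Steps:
p(y) = (-8 + y)/(10*y) (p(y) = ((y - 8)/(y + y))/5 = ((-8 + y)/((2*y)))/5 = ((-8 + y)*(1/(2*y)))/5 = ((-8 + y)/(2*y))/5 = (-8 + y)/(10*y))
Z = 713/10 (Z = (⅒)*(-8 + 1)/1 + 12*6 = (⅒)*1*(-7) + 72 = -7/10 + 72 = 713/10 ≈ 71.300)
E(v, F) = √2*√F (E(v, F) = √(2*F) = √2*√F)
(E(-6, -12) + (Z - 1*41))² = (√2*√(-12) + (713/10 - 1*41))² = (√2*(2*I*√3) + (713/10 - 41))² = (2*I*√6 + 303/10)² = (303/10 + 2*I*√6)²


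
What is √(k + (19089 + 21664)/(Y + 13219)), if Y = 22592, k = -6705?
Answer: I*√955246495958/11937 ≈ 81.877*I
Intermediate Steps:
√(k + (19089 + 21664)/(Y + 13219)) = √(-6705 + (19089 + 21664)/(22592 + 13219)) = √(-6705 + 40753/35811) = √(-240072002/35811) = I*√955246495958/11937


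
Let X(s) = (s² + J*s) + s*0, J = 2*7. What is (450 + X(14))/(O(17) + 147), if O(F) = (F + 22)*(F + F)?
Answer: 842/1473 ≈ 0.57162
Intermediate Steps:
J = 14
O(F) = 2*F*(22 + F) (O(F) = (22 + F)*(2*F) = 2*F*(22 + F))
X(s) = s² + 14*s (X(s) = (s² + 14*s) + s*0 = (s² + 14*s) + 0 = s² + 14*s)
(450 + X(14))/(O(17) + 147) = (450 + 14*(14 + 14))/(2*17*(22 + 17) + 147) = (450 + 14*28)/(2*17*39 + 147) = (450 + 392)/(1326 + 147) = 842/1473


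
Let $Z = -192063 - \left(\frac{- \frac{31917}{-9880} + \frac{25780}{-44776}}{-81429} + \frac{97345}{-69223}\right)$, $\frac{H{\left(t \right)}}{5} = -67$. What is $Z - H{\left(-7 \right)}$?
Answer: $- \frac{2060753890472053982977}{10748398803422280} \approx -1.9173 \cdot 10^{5}$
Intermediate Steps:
$H{\left(t \right)} = -335$ ($H{\left(t \right)} = 5 \left(-67\right) = -335$)
$Z = - \frac{2064354604071200446777}{10748398803422280}$ ($Z = -192063 - \left(\left(\left(-31917\right) \left(- \frac{1}{9880}\right) + 25780 \left(- \frac{1}{44776}\right)\right) \left(- \frac{1}{81429}\right) + 97345 \left(- \frac{1}{69223}\right)\right) = -192063 - \left(\left(\frac{31917}{9880} - \frac{6445}{11194}\right) \left(- \frac{1}{81429}\right) - \frac{97345}{69223}\right) = -192063 - \left(\frac{146801149}{55298360} \left(- \frac{1}{81429}\right) - \frac{97345}{69223}\right) = -192063 - \left(- \frac{146801149}{4502890156440} - \frac{97345}{69223}\right) = -192063 - - \frac{15115310492916863}{10748398803422280} = -192063 + \frac{15115310492916863}{10748398803422280} = - \frac{2064354604071200446777}{10748398803422280} \approx -1.9206 \cdot 10^{5}$)
$Z - H{\left(-7 \right)} = - \frac{2064354604071200446777}{10748398803422280} - -335 = - \frac{2064354604071200446777}{10748398803422280} + 335 = - \frac{2060753890472053982977}{10748398803422280}$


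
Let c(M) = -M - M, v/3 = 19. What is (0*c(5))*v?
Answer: 0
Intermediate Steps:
v = 57 (v = 3*19 = 57)
c(M) = -2*M
(0*c(5))*v = (0*(-2*5))*57 = (0*(-10))*57 = 0*57 = 0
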